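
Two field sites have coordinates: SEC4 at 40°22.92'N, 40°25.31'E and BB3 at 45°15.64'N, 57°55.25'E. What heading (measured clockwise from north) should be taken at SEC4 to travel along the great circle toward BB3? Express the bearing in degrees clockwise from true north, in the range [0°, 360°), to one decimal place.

63.4°

SEC4: φ = +40.38200°, λ = +40.42183°
BB3: φ = +45.26067°, λ = +57.92083°
Δλ = 17.4990°
y = sin Δλ · cos φ₂ = 0.211650
x = cos φ₁ sin φ₂ − sin φ₁ cos φ₂ cos Δλ = 0.106150
θ = atan2(y, x) = 63.3646° → 63.3646° (mod 360°)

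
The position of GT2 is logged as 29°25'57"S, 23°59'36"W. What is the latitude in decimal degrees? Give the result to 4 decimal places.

29.4325°S

29° + 25′/60 + 57″/3600 = 29 + 0.41667 + 0.01583 = 29.4325°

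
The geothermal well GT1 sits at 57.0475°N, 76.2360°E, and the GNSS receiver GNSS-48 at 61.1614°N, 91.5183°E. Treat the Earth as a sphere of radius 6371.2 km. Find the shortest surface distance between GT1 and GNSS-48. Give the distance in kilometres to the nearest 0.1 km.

Δφ = 4.1139°,  Δλ = 15.2823°
a = sin²(Δφ/2) + cos φ₁ cos φ₂ sin²(Δλ/2) = 0.005927
c = 2·arcsin(√a) = 0.154128 rad = 8.8309°
d = R·c = 6371.2 × 0.154128 = 982.0 km

982.0 km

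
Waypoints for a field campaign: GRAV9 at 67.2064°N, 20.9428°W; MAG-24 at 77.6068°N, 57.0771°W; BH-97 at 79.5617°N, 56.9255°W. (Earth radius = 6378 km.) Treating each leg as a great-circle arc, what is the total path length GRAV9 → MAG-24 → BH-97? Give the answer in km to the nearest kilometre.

1846 km

GRAV9→MAG-24: c = 0.255346 rad, d = 1628.60 km
MAG-24→BH-97: c = 0.034123 rad, d = 217.64 km
Total = 1628.60 + 217.64 = 1846.24 km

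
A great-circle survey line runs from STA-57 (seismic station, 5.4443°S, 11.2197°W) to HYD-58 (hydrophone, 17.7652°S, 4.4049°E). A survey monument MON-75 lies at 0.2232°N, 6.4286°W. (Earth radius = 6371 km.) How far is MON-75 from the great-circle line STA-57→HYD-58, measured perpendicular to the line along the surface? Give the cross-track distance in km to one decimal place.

δ₁₃ = central angle STA-57→MON-75 = 0.129447 rad  (haversine)
θ₁₃ = bearing STA-57→MON-75 = 40.318°,  θ₁₂ = bearing STA-57→HYD-58 = 130.197°
dₓₜ = R·arcsin(sin δ₁₃ · sin(θ₁₃ − θ₁₂)) = 6371·arcsin(0.12909·sin(-89.879°)) = -824.707 km
|dₓₜ| = 824.707 km

824.7 km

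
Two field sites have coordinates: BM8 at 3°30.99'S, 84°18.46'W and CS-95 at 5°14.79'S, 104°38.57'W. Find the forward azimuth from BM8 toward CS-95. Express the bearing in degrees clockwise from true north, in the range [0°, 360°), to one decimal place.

BM8: φ = -3.51650°, λ = -84.30767°
CS-95: φ = -5.24650°, λ = -104.64283°
Δλ = -20.3352°
y = sin Δλ · cos φ₂ = -0.346055
x = cos φ₁ sin φ₂ − sin φ₁ cos φ₂ cos Δλ = -0.033996
θ = atan2(y, x) = -95.6107° → 264.3893° (mod 360°)

264.4°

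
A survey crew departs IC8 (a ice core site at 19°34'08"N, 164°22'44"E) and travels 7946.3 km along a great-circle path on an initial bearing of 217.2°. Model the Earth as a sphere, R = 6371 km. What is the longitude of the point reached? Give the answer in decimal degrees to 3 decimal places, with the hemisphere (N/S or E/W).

118.324°E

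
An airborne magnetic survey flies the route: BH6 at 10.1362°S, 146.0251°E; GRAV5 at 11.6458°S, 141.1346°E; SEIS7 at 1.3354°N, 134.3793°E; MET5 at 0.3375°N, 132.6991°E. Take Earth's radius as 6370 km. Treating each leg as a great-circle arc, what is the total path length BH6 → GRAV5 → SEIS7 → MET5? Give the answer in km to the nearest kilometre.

BH6→GRAV5: c = 0.087858 rad, d = 559.66 km
GRAV5→SEIS7: c = 0.255068 rad, d = 1624.78 km
SEIS7→MET5: c = 0.034104 rad, d = 217.24 km
Total = 559.66 + 1624.78 + 217.24 = 2401.68 km

2402 km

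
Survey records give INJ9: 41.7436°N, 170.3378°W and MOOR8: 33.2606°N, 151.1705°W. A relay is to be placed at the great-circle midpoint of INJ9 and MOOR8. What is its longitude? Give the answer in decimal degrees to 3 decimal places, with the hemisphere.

Bx = cos φ₂ cos Δλ = 0.789830,  By = cos φ₂ sin Δλ = 0.274543
φₘ = atan2(sin φ₁ + sin φ₂, √((cos φ₁ + Bx)² + By²)) = 37.89044°
λₘ = λ₁ + atan2(By, cos φ₁ + Bx) = -160.20360°

160.204°W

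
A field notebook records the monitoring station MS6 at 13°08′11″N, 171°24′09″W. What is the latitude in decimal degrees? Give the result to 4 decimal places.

13° + 8′/60 + 11″/3600 = 13 + 0.13333 + 0.00306 = 13.1364°

13.1364°N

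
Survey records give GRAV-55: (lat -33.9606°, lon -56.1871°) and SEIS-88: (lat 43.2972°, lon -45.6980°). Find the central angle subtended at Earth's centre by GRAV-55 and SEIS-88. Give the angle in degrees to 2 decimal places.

Δφ = 77.2578°,  Δλ = 10.4891°
a = sin²(Δφ/2) + cos φ₁ cos φ₂ sin²(Δλ/2) = 0.394761
c = 2·arcsin(√a) = 1.358733 rad = 77.8497°

77.85°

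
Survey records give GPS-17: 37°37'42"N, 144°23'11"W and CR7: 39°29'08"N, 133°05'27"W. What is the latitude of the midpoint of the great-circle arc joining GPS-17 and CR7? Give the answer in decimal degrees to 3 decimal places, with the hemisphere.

38.693°N

GPS-17: φ = +37.62833°, λ = -144.38639°
CR7: φ = +39.48556°, λ = -133.09083°
Bx = cos φ₂ cos Δλ = 0.756835,  By = cos φ₂ sin Δλ = 0.151170
φₘ = atan2(sin φ₁ + sin φ₂, √((cos φ₁ + Bx)² + By²)) = 38.69289°
λₘ = λ₁ + atan2(By, cos φ₁ + Bx) = -138.81181°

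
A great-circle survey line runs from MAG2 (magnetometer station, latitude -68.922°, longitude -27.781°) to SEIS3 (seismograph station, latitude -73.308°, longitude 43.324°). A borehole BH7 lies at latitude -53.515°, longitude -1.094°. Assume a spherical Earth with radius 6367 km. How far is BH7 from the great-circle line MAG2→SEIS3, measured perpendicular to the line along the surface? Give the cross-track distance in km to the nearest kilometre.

δ₁₃ = central angle MAG2→BH7 = 0.344387 rad  (haversine)
θ₁₃ = bearing MAG2→BH7 = 52.277°,  θ₁₂ = bearing MAG2→SEIS3 = 133.479°
dₓₜ = R·arcsin(sin δ₁₃ · sin(θ₁₃ − θ₁₂)) = 6367·arcsin(0.33762·sin(-81.202°)) = -2165.860 km
|dₓₜ| = 2165.860 km

2166 km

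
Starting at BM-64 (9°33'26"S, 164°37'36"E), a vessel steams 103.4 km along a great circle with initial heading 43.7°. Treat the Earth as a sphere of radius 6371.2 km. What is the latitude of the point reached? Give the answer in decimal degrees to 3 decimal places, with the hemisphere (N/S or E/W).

BM-64: φ = -9.55722°, λ = +164.62667°
δ = d/R = 103.4/6371.2 = 0.016229 rad
φ₂ = arcsin(sin φ₁ cos δ + cos φ₁ sin δ cos θ)
   = arcsin(-0.16603·0.99987 + 0.98612·0.01623·0.72297) = -8.88437°
λ₂ = λ₁ + atan2(sin θ sin δ cos φ₁, cos δ − sin φ₁ sin φ₂) = 165.27688°

8.884°S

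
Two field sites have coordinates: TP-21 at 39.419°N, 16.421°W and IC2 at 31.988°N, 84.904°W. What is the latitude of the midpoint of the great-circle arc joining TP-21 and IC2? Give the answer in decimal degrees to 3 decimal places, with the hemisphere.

40.988°N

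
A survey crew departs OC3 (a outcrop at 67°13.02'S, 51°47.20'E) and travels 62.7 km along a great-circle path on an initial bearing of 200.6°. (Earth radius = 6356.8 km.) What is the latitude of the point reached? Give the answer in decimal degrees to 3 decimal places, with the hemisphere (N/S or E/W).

67.745°S

OC3: φ = -67.21700°, λ = +51.78667°
δ = d/R = 62.7/6356.8 = 0.009863 rad
φ₂ = arcsin(sin φ₁ cos δ + cos φ₁ sin δ cos θ)
   = arcsin(-0.92198·0.99995 + 0.38724·0.00986·-0.93606) = -67.74516°
λ₂ = λ₁ + atan2(sin θ sin δ cos φ₁, cos δ − sin φ₁ sin φ₂) = 51.26165°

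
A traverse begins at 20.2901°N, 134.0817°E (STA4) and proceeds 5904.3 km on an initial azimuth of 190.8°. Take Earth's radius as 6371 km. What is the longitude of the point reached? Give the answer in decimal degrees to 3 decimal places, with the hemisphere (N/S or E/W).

δ = d/R = 5904.3/6371 = 0.926746 rad
φ₂ = arcsin(sin φ₁ cos δ + cos φ₁ sin δ cos θ)
   = arcsin(0.34677·0.60044 + 0.93795·0.79967·-0.98229) = -31.90741°
λ₂ = λ₁ + atan2(sin θ sin δ cos φ₁, cos δ − sin φ₁ sin φ₂) = 123.91493°

123.915°E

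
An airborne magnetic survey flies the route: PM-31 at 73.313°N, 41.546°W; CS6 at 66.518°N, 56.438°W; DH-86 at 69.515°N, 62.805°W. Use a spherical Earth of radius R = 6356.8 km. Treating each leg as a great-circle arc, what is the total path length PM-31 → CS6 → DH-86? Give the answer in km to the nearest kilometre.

1362 km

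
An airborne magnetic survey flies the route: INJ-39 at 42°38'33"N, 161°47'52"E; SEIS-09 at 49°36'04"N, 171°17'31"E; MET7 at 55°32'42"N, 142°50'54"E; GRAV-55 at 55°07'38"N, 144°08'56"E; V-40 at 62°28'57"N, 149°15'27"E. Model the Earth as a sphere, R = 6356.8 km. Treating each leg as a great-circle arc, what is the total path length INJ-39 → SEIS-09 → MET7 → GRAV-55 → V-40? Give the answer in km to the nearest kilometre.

4033 km

INJ-39: φ = +42.64250°, λ = +161.79778°
SEIS-09: φ = +49.60111°, λ = +171.29194°
MET7: φ = +55.54500°, λ = +142.84833°
GRAV-55: φ = +55.12722°, λ = +144.14889°
V-40: φ = +62.48250°, λ = +149.25750°
INJ-39→SEIS-09: c = 0.166905 rad, d = 1060.98 km
SEIS-09→MET7: c = 0.316401 rad, d = 2011.29 km
MET7→GRAV-55: c = 0.014827 rad, d = 94.25 km
GRAV-55→V-40: c = 0.136326 rad, d = 866.59 km
Total = 1060.98 + 2011.29 + 94.25 + 866.59 = 4033.12 km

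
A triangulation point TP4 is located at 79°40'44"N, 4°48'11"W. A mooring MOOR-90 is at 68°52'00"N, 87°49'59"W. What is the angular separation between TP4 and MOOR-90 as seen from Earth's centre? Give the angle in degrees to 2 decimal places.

TP4: φ = +79.67889°, λ = -4.80306°
MOOR-90: φ = +68.86667°, λ = -87.83306°
Δφ = -10.8122°,  Δλ = -83.0300°
a = sin²(Δφ/2) + cos φ₁ cos φ₂ sin²(Δλ/2) = 0.037255
c = 2·arcsin(√a) = 0.388469 rad = 22.2576°

22.26°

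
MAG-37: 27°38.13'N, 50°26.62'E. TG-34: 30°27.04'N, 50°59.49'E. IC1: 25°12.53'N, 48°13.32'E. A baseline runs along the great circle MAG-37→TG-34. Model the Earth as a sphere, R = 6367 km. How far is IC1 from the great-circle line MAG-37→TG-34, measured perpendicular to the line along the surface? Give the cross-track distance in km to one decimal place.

MAG-37: φ = +27.63550°, λ = +50.44367°
TG-34: φ = +30.45067°, λ = +50.99150°
IC1: φ = +25.20883°, λ = +48.22200°
δ₁₃ = central angle MAG-37→IC1 = 0.054766 rad  (haversine)
θ₁₃ = bearing MAG-37→IC1 = 219.848°,  θ₁₂ = bearing MAG-37→TG-34 = 9.523°
dₓₜ = R·arcsin(sin δ₁₃ · sin(θ₁₃ − θ₁₂)) = 6367·arcsin(0.05474·sin(210.325°)) = -175.989 km
|dₓₜ| = 175.989 km

176.0 km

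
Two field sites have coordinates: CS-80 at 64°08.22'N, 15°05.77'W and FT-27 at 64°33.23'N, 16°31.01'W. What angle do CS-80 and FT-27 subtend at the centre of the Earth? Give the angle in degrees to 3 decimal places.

CS-80: φ = +64.13700°, λ = -15.09617°
FT-27: φ = +64.55383°, λ = -16.51683°
Δφ = 0.4168°,  Δλ = -1.4207°
a = sin²(Δφ/2) + cos φ₁ cos φ₂ sin²(Δλ/2) = 0.000042
c = 2·arcsin(√a) = 0.012967 rad = 0.7430°

0.743°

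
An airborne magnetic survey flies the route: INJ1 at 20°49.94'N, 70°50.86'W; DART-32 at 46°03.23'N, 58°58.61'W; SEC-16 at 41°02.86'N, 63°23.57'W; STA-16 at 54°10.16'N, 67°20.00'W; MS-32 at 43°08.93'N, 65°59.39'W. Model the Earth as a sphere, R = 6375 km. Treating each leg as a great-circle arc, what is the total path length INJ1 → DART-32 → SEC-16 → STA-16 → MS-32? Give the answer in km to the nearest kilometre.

6387 km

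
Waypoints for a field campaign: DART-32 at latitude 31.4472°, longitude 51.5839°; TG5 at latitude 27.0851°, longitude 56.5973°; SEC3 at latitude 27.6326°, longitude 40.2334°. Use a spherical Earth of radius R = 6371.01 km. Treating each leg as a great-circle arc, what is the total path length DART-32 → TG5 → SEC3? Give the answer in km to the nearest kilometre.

2303 km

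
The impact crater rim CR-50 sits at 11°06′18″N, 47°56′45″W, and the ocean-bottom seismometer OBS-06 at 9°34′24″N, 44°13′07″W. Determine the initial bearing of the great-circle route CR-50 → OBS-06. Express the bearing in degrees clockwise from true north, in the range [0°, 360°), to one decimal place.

112.3°

CR-50: φ = +11.10500°, λ = -47.94583°
OBS-06: φ = +9.57333°, λ = -44.21861°
Δλ = 3.7272°
y = sin Δλ · cos φ₂ = 0.064101
x = cos φ₁ sin φ₂ − sin φ₁ cos φ₂ cos Δλ = -0.026328
θ = atan2(y, x) = 112.3290° → 112.3290° (mod 360°)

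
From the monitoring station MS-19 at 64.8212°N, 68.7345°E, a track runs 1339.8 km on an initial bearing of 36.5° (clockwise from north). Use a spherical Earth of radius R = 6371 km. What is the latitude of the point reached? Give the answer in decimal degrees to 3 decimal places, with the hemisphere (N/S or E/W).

δ = d/R = 1339.8/6371 = 0.210297 rad
φ₂ = arcsin(sin φ₁ cos δ + cos φ₁ sin δ cos θ)
   = arcsin(0.90498·0.97797 + 0.42544·0.20875·0.80386) = 73.02625°
λ₂ = λ₁ + atan2(sin θ sin δ cos φ₁, cos δ − sin φ₁ sin φ₂) = 93.90631°

73.026°N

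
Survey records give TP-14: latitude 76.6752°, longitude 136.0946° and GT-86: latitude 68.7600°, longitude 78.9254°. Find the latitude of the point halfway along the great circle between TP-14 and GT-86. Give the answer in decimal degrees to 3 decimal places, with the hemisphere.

74.613°N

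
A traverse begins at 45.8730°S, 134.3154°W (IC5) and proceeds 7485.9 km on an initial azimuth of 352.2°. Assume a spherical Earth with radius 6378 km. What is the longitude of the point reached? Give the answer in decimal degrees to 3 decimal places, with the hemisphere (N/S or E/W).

δ = d/R = 7485.9/6378 = 1.173706 rad
φ₂ = arcsin(sin φ₁ cos δ + cos φ₁ sin δ cos θ)
   = arcsin(-0.71780·0.38674 + 0.69625·0.92219·0.99075) = 21.01037°
λ₂ = λ₁ + atan2(sin θ sin δ cos φ₁, cos δ − sin φ₁ sin φ₂) = -142.02019°

142.020°W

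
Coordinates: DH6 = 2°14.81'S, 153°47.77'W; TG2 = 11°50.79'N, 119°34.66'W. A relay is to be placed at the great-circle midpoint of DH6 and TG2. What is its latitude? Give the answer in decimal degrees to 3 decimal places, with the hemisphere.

5.021°N

DH6: φ = -2.24683°, λ = -153.79617°
TG2: φ = +11.84650°, λ = -119.57767°
Bx = cos φ₂ cos Δλ = 0.809287,  By = cos φ₂ sin Δλ = 0.550373
φₘ = atan2(sin φ₁ + sin φ₂, √((cos φ₁ + Bx)² + By²)) = 5.02095°
λₘ = λ₁ + atan2(By, cos φ₁ + Bx) = -136.86998°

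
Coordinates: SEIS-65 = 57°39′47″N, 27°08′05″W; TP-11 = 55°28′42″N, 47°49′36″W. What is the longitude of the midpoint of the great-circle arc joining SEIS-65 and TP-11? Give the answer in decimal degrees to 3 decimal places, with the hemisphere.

37.783°W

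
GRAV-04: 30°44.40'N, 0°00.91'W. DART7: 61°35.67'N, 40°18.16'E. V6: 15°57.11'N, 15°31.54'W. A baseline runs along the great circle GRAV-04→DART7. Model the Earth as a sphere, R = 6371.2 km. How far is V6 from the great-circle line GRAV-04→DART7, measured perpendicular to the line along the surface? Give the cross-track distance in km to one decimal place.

GRAV-04: φ = +30.74000°, λ = -0.01517°
DART7: φ = +61.59450°, λ = +40.30267°
V6: φ = +15.95183°, λ = -15.52567°
δ₁₃ = central angle GRAV-04→V6 = 0.357485 rad  (haversine)
θ₁₃ = bearing GRAV-04→V6 = 227.290°,  θ₁₂ = bearing GRAV-04→DART7 = 28.343°
dₓₜ = R·arcsin(sin δ₁₃ · sin(θ₁₃ − θ₁₂)) = 6371.2·arcsin(0.34992·sin(198.947°)) = -725.430 km
|dₓₜ| = 725.430 km

725.4 km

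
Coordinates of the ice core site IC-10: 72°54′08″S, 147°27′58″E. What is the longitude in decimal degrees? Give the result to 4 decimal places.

147° + 27′/60 + 58″/3600 = 147 + 0.45000 + 0.01611 = 147.4661°

147.4661°E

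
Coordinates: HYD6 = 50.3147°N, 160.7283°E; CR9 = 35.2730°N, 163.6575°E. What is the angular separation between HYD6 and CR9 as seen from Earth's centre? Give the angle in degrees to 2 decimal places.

Δφ = -15.0417°,  Δλ = 2.9292°
a = sin²(Δφ/2) + cos φ₁ cos φ₂ sin²(Δλ/2) = 0.017472
c = 2·arcsin(√a) = 0.265139 rad = 15.1914°

15.19°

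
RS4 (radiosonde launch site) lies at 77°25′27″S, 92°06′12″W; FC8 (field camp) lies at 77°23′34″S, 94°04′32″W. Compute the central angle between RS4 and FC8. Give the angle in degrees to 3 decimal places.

RS4: φ = -77.42417°, λ = -92.10333°
FC8: φ = -77.39278°, λ = -94.07556°
Δφ = 0.0314°,  Δλ = -1.9722°
a = sin²(Δφ/2) + cos φ₁ cos φ₂ sin²(Δλ/2) = 0.000014
c = 2·arcsin(√a) = 0.007524 rad = 0.4311°

0.431°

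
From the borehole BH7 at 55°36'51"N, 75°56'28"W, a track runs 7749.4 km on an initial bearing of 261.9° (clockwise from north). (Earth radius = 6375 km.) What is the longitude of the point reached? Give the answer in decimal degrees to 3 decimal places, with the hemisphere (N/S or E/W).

147.727°W

BH7: φ = +55.61417°, λ = -75.94111°
δ = d/R = 7749.4/6375 = 1.215592 rad
φ₂ = arcsin(sin φ₁ cos δ + cos φ₁ sin δ cos θ)
   = arcsin(0.82525·0.34778 + 0.56476·0.93758·-0.14090) = 12.26302°
λ₂ = λ₁ + atan2(sin θ sin δ cos φ₁, cos δ − sin φ₁ sin φ₂) = -147.72713°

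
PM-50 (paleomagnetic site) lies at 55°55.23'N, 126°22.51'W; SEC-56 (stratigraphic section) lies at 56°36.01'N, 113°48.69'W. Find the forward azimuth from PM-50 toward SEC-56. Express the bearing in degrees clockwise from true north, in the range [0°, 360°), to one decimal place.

79.2°

PM-50: φ = +55.92050°, λ = -126.37517°
SEC-56: φ = +56.60017°, λ = -113.81150°
Δλ = 12.5637°
y = sin Δλ · cos φ₂ = 0.119742
x = cos φ₁ sin φ₂ − sin φ₁ cos φ₂ cos Δλ = 0.022780
θ = atan2(y, x) = 79.2288° → 79.2288° (mod 360°)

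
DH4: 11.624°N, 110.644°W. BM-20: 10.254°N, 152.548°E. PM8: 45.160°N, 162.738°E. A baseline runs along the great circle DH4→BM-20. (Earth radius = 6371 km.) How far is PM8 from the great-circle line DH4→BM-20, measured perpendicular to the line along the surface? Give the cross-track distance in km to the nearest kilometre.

3580 km

δ₁₃ = central angle DH4→PM8 = 1.386133 rad  (haversine)
θ₁₃ = bearing DH4→PM8 = 314.269°,  θ₁₂ = bearing DH4→BM-20 = 281.448°
dₓₜ = R·arcsin(sin δ₁₃ · sin(θ₁₃ − θ₁₂)) = 6371·arcsin(0.98300·sin(32.821°)) = 3579.880 km
|dₓₜ| = 3579.880 km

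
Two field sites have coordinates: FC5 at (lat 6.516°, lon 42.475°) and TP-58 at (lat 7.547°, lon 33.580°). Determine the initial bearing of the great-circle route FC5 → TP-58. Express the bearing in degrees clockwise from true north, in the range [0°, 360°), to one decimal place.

277.2°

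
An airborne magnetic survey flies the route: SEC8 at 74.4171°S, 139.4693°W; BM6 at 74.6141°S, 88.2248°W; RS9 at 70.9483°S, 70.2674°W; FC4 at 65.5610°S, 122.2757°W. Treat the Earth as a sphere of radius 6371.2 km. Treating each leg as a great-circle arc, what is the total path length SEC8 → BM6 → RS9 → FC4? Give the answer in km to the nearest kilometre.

4337 km

SEC8→BM6: c = 0.231437 rad, d = 1474.53 km
BM6→RS9: c = 0.111996 rad, d = 713.55 km
RS9→FC4: c = 0.337265 rad, d = 2148.79 km
Total = 1474.53 + 713.55 + 2148.79 = 4336.86 km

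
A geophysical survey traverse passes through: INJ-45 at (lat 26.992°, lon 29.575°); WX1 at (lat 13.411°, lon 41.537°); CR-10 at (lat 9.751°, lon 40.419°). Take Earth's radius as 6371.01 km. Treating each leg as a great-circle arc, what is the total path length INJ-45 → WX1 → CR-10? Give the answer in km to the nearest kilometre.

2381 km

INJ-45→WX1: c = 0.307090 rad, d = 1956.47 km
WX1→CR-10: c = 0.066677 rad, d = 424.80 km
Total = 1956.47 + 424.80 = 2381.27 km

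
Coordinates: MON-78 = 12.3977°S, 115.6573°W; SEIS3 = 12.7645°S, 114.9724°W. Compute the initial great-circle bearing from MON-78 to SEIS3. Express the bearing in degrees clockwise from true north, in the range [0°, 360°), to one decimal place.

118.8°

Δλ = 0.6849°
y = sin Δλ · cos φ₂ = 0.011658
x = cos φ₁ sin φ₂ − sin φ₁ cos φ₂ cos Δλ = -0.006417
θ = atan2(y, x) = 118.8291° → 118.8291° (mod 360°)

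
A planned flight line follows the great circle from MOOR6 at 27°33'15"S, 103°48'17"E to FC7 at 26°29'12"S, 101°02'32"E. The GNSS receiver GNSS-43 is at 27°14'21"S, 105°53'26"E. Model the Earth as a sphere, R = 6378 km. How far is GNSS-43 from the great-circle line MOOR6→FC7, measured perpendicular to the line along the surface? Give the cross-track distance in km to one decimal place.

110.8 km

MOOR6: φ = -27.55417°, λ = +103.80472°
FC7: φ = -26.48667°, λ = +101.04222°
GNSS-43: φ = -27.23917°, λ = +105.89056°
δ₁₃ = central angle MOOR6→GNSS-43 = 0.032785 rad  (haversine)
θ₁₃ = bearing MOOR6→GNSS-43 = 80.828°,  θ₁₂ = bearing MOOR6→FC7 = 292.818°
dₓₜ = R·arcsin(sin δ₁₃ · sin(θ₁₃ − θ₁₂)) = 6378·arcsin(0.03278·sin(-211.990°)) = 110.765 km
|dₓₜ| = 110.765 km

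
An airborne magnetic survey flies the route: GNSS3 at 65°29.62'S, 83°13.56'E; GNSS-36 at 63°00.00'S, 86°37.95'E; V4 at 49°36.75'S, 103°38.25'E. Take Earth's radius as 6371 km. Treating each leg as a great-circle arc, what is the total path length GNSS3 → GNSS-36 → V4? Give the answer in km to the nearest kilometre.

2131 km

GNSS3: φ = -65.49367°, λ = +83.22600°
GNSS-36: φ = -63.00000°, λ = +86.63250°
V4: φ = -49.61250°, λ = +103.63750°
GNSS3→GNSS-36: c = 0.050596 rad, d = 322.35 km
GNSS-36→V4: c = 0.283918 rad, d = 1808.84 km
Total = 322.35 + 1808.84 = 2131.19 km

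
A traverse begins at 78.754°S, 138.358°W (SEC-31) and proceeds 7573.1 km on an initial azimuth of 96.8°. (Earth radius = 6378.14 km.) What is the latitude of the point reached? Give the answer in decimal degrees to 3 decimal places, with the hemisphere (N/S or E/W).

22.852°S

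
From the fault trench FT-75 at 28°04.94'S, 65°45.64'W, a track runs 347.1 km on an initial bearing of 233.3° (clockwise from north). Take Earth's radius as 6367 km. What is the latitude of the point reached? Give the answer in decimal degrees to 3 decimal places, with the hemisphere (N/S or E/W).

29.919°S

FT-75: φ = -28.08233°, λ = -65.76067°
δ = d/R = 347.1/6367 = 0.054515 rad
φ₂ = arcsin(sin φ₁ cos δ + cos φ₁ sin δ cos θ)
   = arcsin(-0.47074·0.99851 + 0.88227·0.05449·-0.59763) = -29.91869°
λ₂ = λ₁ + atan2(sin θ sin δ cos φ₁, cos δ − sin φ₁ sin φ₂) = -68.64987°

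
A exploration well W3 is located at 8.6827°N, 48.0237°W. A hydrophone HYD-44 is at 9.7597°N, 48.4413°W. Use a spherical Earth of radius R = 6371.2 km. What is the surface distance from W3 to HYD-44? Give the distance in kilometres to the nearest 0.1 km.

128.2 km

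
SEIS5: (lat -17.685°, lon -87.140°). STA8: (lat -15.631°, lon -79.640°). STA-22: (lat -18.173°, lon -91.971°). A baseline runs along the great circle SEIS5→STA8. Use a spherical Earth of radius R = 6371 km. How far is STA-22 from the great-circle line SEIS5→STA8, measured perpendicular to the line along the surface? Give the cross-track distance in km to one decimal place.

δ₁₃ = central angle SEIS5→STA-22 = 0.080671 rad  (haversine)
θ₁₃ = bearing SEIS5→STA-22 = 263.199°,  θ₁₂ = bearing SEIS5→STA8 = 75.146°
dₓₜ = R·arcsin(sin δ₁₃ · sin(θ₁₃ − θ₁₂)) = 6371·arcsin(0.08058·sin(188.054°)) = -71.927 km
|dₓₜ| = 71.927 km

71.9 km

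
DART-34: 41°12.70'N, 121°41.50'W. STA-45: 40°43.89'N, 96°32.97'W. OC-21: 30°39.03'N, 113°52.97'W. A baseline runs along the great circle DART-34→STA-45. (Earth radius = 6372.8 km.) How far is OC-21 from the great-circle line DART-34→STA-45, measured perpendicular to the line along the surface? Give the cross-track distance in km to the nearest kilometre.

1223 km

DART-34: φ = +41.21167°, λ = -121.69167°
STA-45: φ = +40.73150°, λ = -96.54950°
OC-21: φ = +30.65050°, λ = -113.88283°
δ₁₃ = central angle DART-34→OC-21 = 0.214615 rad  (haversine)
θ₁₃ = bearing DART-34→OC-21 = 146.713°,  θ₁₂ = bearing DART-34→STA-45 = 83.107°
dₓₜ = R·arcsin(sin δ₁₃ · sin(θ₁₃ − θ₁₂)) = 6372.8·arcsin(0.21297·sin(63.606°)) = 1223.240 km
|dₓₜ| = 1223.240 km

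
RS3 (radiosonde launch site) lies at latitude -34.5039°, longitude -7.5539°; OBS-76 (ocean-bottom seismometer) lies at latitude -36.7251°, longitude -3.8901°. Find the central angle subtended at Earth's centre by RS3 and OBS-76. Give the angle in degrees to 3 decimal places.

3.715°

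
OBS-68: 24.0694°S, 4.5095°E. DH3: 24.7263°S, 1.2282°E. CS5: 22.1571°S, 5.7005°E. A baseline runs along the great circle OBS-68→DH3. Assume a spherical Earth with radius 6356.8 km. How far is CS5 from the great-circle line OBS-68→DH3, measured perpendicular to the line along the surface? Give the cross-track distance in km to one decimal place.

δ₁₃ = central angle OBS-68→CS5 = 0.038463 rad  (haversine)
θ₁₃ = bearing OBS-68→CS5 = 30.041°,  θ₁₂ = bearing OBS-68→DH3 = 256.928°
dₓₜ = R·arcsin(sin δ₁₃ · sin(θ₁₃ − θ₁₂)) = 6356.8·arcsin(0.03845·sin(-226.887°)) = 178.467 km
|dₓₜ| = 178.467 km

178.5 km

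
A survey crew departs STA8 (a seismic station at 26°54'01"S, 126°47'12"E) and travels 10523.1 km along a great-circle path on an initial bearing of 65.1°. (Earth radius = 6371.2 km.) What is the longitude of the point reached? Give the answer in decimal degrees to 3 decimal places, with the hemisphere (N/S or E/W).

STA8: φ = -26.90028°, λ = +126.78667°
δ = d/R = 10523.1/6371.2 = 1.651667 rad
φ₂ = arcsin(sin φ₁ cos δ + cos φ₁ sin δ cos θ)
   = arcsin(-0.45244·-0.08078 + 0.89180·0.99673·0.42104) = 24.25508°
λ₂ = λ₁ + atan2(sin θ sin δ cos φ₁, cos δ − sin φ₁ sin φ₂) = -150.63886°

150.639°W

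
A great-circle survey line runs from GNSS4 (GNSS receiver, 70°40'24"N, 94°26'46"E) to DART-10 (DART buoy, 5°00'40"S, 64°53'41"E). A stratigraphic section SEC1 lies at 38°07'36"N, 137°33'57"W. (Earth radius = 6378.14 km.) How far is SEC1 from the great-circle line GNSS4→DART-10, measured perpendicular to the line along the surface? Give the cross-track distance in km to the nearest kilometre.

GNSS4: φ = +70.67333°, λ = +94.44611°
DART-10: φ = -5.01111°, λ = +64.89472°
SEC1: φ = +38.12667°, λ = -137.56583°
δ₁₃ = central angle GNSS4→SEC1 = 1.134739 rad  (haversine)
θ₁₃ = bearing GNSS4→SEC1 = 43.156°,  θ₁₂ = bearing GNSS4→DART-10 = 210.127°
dₓₜ = R·arcsin(sin δ₁₃ · sin(θ₁₃ − θ₁₂)) = 6378.14·arcsin(0.90642·sin(-166.970°)) = -1312.691 km
|dₓₜ| = 1312.691 km

1313 km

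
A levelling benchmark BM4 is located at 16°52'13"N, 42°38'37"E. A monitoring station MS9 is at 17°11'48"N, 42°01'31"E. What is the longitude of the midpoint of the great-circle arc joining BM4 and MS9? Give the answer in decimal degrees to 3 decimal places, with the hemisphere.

42.335°E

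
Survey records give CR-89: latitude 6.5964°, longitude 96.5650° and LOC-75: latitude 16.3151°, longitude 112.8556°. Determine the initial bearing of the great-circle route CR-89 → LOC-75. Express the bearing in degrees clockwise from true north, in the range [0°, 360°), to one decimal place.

Δλ = 16.2906°
y = sin Δλ · cos φ₂ = 0.269213
x = cos φ₁ sin φ₂ − sin φ₁ cos φ₂ cos Δλ = 0.173237
θ = atan2(y, x) = 57.2389° → 57.2389° (mod 360°)

57.2°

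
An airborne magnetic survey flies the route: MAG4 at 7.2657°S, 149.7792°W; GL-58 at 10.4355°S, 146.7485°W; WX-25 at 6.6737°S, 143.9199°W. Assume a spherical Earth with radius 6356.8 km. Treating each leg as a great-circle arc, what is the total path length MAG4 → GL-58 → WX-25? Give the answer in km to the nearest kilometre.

1004 km

MAG4→GL-58: c = 0.076103 rad, d = 483.77 km
GL-58→WX-25: c = 0.081811 rad, d = 520.06 km
Total = 483.77 + 520.06 = 1003.83 km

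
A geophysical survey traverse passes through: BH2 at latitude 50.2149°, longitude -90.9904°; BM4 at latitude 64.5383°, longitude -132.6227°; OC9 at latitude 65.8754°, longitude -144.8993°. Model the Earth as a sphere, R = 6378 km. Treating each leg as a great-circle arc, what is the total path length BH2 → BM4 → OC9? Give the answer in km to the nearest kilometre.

3476 km

BH2→BM4: c = 0.452332 rad, d = 2884.97 km
BM4→OC9: c = 0.092666 rad, d = 591.02 km
Total = 2884.97 + 591.02 = 3475.99 km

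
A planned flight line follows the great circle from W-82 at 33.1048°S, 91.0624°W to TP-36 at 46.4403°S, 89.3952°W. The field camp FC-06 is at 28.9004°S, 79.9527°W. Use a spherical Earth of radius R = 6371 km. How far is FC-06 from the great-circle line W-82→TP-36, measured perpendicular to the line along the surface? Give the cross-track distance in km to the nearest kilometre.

δ₁₃ = central angle W-82→FC-06 = 0.181545 rad  (haversine)
θ₁₃ = bearing W-82→FC-06 = 69.119°,  θ₁₂ = bearing W-82→TP-36 = 175.036°
dₓₜ = R·arcsin(sin δ₁₃ · sin(θ₁₃ − θ₁₂)) = 6371·arcsin(0.18055·sin(-105.917°)) = -1111.813 km
|dₓₜ| = 1111.813 km

1112 km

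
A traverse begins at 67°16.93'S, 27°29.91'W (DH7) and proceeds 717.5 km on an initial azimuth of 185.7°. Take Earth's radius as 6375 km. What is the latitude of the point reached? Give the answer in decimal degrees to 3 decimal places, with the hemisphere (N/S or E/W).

DH7: φ = -67.28217°, λ = -27.49850°
δ = d/R = 717.5/6375 = 0.112549 rad
φ₂ = arcsin(sin φ₁ cos δ + cos φ₁ sin δ cos θ)
   = arcsin(-0.92242·0.99367 + 0.38619·0.11231·-0.99506) = -73.68695°
λ₂ = λ₁ + atan2(sin θ sin δ cos φ₁, cos δ − sin φ₁ sin φ₂) = -29.77448°

73.687°S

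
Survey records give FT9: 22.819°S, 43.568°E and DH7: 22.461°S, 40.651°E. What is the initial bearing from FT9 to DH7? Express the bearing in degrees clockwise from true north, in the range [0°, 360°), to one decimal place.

277.0°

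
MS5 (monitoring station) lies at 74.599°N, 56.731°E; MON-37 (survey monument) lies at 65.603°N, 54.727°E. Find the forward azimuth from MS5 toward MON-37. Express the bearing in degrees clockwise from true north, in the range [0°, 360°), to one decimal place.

185.3°

Δλ = -2.0040°
y = sin Δλ · cos φ₂ = -0.014444
x = cos φ₁ sin φ₂ − sin φ₁ cos φ₂ cos Δλ = -0.156122
θ = atan2(y, x) = -174.7141° → 185.2859° (mod 360°)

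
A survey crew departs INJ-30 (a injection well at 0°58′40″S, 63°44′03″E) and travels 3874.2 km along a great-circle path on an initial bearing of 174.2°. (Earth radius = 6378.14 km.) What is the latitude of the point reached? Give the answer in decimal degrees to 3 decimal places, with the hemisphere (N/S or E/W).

35.574°S

INJ-30: φ = -0.97778°, λ = +63.73417°
δ = d/R = 3874.2/6378.14 = 0.607418 rad
φ₂ = arcsin(sin φ₁ cos δ + cos φ₁ sin δ cos θ)
   = arcsin(-0.01706·0.82112 + 0.99985·0.57075·-0.99488) = -35.57423°
λ₂ = λ₁ + atan2(sin θ sin δ cos φ₁, cos δ − sin φ₁ sin φ₂) = 67.80059°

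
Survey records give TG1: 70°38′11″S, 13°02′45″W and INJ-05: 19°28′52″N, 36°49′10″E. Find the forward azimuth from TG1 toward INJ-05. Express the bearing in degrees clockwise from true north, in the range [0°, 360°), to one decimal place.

46.5°

TG1: φ = -70.63639°, λ = -13.04583°
INJ-05: φ = +19.48111°, λ = +36.81944°
Δλ = 49.8653°
y = sin Δλ · cos φ₂ = 0.720763
x = cos φ₁ sin φ₂ − sin φ₁ cos φ₂ cos Δλ = 0.683885
θ = atan2(y, x) = 46.5039° → 46.5039° (mod 360°)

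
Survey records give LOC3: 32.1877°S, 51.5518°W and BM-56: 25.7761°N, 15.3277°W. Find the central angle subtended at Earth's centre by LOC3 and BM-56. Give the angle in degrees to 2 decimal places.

67.47°

Δφ = 57.9638°,  Δλ = 36.2241°
a = sin²(Δφ/2) + cos φ₁ cos φ₂ sin²(Δλ/2) = 0.308425
c = 2·arcsin(√a) = 1.177592 rad = 67.4711°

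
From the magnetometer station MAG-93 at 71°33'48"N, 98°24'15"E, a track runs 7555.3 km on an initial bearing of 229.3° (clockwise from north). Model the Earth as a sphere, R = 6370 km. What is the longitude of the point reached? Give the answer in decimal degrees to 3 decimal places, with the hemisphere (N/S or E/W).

52.968°E

MAG-93: φ = +71.56333°, λ = +98.40417°
δ = d/R = 7555.3/6370 = 1.186075 rad
φ₂ = arcsin(sin φ₁ cos δ + cos φ₁ sin δ cos θ)
   = arcsin(0.94867·0.37530 + 0.31626·0.92690·-0.65210) = 9.49040°
λ₂ = λ₁ + atan2(sin θ sin δ cos φ₁, cos δ − sin φ₁ sin φ₂) = 52.96805°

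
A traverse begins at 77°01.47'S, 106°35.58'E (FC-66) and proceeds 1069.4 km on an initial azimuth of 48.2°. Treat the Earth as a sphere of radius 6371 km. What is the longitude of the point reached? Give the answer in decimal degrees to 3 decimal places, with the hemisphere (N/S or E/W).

127.276°E

FC-66: φ = -77.02450°, λ = +106.59300°
δ = d/R = 1069.4/6371 = 0.167854 rad
φ₂ = arcsin(sin φ₁ cos δ + cos φ₁ sin δ cos θ)
   = arcsin(-0.97447·0.98595 + 0.22453·0.16707·0.66653) = -69.35247°
λ₂ = λ₁ + atan2(sin θ sin δ cos φ₁, cos δ − sin φ₁ sin φ₂) = 127.27615°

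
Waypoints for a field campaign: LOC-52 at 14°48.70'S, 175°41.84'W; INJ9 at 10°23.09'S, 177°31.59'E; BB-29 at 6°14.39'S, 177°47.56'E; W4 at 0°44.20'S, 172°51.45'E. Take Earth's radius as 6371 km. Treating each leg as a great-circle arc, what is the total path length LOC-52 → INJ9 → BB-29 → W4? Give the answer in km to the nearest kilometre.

2168 km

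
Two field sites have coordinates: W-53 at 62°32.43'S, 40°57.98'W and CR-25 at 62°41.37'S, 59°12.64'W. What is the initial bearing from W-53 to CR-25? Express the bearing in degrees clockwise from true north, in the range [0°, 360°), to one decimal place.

W-53: φ = -62.54050°, λ = -40.96633°
CR-25: φ = -62.68950°, λ = -59.21067°
Δλ = -18.2443°
y = sin Δλ · cos φ₂ = -0.143640
x = cos φ₁ sin φ₂ − sin φ₁ cos φ₂ cos Δλ = -0.023066
θ = atan2(y, x) = -99.1230° → 260.8770° (mod 360°)

260.9°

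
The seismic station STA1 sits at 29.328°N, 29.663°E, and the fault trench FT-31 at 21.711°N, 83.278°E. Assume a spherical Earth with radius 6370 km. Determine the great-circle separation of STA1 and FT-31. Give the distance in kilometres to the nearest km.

5400 km

Δφ = -7.6170°,  Δλ = 53.6150°
a = sin²(Δφ/2) + cos φ₁ cos φ₂ sin²(Δλ/2) = 0.169159
c = 2·arcsin(√a) = 0.847737 rad = 48.5718°
d = R·c = 6370 × 0.847737 = 5400.1 km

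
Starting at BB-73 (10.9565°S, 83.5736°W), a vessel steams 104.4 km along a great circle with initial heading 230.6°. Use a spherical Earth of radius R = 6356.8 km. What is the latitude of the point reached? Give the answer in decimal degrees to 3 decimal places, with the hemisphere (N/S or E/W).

δ = d/R = 104.4/6356.8 = 0.016423 rad
φ₂ = arcsin(sin φ₁ cos δ + cos φ₁ sin δ cos θ)
   = arcsin(-0.19006·0.99987 + 0.98177·0.01642·-0.63473) = -11.55286°
λ₂ = λ₁ + atan2(sin θ sin δ cos φ₁, cos δ − sin φ₁ sin φ₂) = -84.31576°

11.553°S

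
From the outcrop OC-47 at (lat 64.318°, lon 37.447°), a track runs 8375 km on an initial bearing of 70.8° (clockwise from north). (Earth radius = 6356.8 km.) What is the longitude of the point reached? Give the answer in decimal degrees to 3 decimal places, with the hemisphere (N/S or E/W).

δ = d/R = 8375/6356.8 = 1.317487 rad
φ₂ = arcsin(sin φ₁ cos δ + cos φ₁ sin δ cos θ)
   = arcsin(0.90121·0.25061 + 0.43338·0.96809·0.32887) = 21.33542°
λ₂ = λ₁ + atan2(sin θ sin δ cos φ₁, cos δ − sin φ₁ sin φ₂) = 138.48340°

138.483°E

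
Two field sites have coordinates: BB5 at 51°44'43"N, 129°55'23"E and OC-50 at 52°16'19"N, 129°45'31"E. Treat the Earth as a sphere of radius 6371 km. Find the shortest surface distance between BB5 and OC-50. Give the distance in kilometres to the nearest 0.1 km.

BB5: φ = +51.74528°, λ = +129.92306°
OC-50: φ = +52.27194°, λ = +129.75861°
Δφ = 0.5267°,  Δλ = -0.1644°
a = sin²(Δφ/2) + cos φ₁ cos φ₂ sin²(Δλ/2) = 0.000022
c = 2·arcsin(√a) = 0.009360 rad = 0.5363°
d = R·c = 6371 × 0.009360 = 59.6 km

59.6 km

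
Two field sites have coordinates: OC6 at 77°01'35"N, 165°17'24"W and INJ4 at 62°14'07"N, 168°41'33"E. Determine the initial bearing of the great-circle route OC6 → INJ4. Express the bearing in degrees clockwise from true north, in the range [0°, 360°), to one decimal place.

224.3°

OC6: φ = +77.02639°, λ = -165.29000°
INJ4: φ = +62.23528°, λ = +168.69250°
Δλ = -26.0175°
y = sin Δλ · cos φ₂ = -0.204340
x = cos φ₁ sin φ₂ − sin φ₁ cos φ₂ cos Δλ = -0.209292
θ = atan2(y, x) = -135.6860° → 224.3140° (mod 360°)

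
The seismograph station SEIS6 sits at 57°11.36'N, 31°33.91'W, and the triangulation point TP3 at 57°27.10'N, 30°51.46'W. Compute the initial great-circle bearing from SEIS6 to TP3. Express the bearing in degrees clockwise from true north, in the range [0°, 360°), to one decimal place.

SEIS6: φ = +57.18933°, λ = -31.56517°
TP3: φ = +57.45167°, λ = -30.85767°
Δλ = 0.7075°
y = sin Δλ · cos φ₂ = 0.006643
x = cos φ₁ sin φ₂ − sin φ₁ cos φ₂ cos Δλ = 0.004613
θ = atan2(y, x) = 55.2243° → 55.2243° (mod 360°)

55.2°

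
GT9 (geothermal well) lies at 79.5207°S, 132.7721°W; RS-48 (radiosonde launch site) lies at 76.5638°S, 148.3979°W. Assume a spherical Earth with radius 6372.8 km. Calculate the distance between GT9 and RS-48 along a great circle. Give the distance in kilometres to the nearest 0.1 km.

Δφ = 2.9569°,  Δλ = -15.6258°
a = sin²(Δφ/2) + cos φ₁ cos φ₂ sin²(Δλ/2) = 0.001447
c = 2·arcsin(√a) = 0.076088 rad = 4.3595°
d = R·c = 6372.8 × 0.076088 = 484.9 km

484.9 km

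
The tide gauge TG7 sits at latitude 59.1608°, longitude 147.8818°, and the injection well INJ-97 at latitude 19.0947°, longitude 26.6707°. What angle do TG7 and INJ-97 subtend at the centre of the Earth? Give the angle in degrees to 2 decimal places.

Δφ = -40.0661°,  Δλ = -121.2111°
a = sin²(Δφ/2) + cos φ₁ cos φ₂ sin²(Δλ/2) = 0.485074
c = 2·arcsin(√a) = 1.540940 rad = 88.2894°

88.29°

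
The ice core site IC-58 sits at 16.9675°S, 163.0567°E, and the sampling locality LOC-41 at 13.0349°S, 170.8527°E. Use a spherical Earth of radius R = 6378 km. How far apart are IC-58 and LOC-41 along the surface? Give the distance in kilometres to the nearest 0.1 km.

Δφ = 3.9326°,  Δλ = 7.7960°
a = sin²(Δφ/2) + cos φ₁ cos φ₂ sin²(Δλ/2) = 0.005484
c = 2·arcsin(√a) = 0.148238 rad = 8.4934°
d = R·c = 6378 × 0.148238 = 945.5 km

945.5 km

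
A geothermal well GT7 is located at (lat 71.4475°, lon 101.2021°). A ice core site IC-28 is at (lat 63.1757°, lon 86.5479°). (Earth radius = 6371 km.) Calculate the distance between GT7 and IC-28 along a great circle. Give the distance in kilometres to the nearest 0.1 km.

Δφ = -8.2718°,  Δλ = -14.6542°
a = sin²(Δφ/2) + cos φ₁ cos φ₂ sin²(Δλ/2) = 0.007537
c = 2·arcsin(√a) = 0.173850 rad = 9.9608°
d = R·c = 6371 × 0.173850 = 1107.6 km

1107.6 km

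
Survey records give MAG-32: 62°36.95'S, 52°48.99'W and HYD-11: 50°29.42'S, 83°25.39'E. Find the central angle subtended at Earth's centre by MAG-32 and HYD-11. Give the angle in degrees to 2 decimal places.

61.72°

MAG-32: φ = -62.61583°, λ = -52.81650°
HYD-11: φ = -50.49033°, λ = +83.42317°
Δφ = 12.1255°,  Δλ = 136.2397°
a = sin²(Δφ/2) + cos φ₁ cos φ₂ sin²(Δλ/2) = 0.263142
c = 2·arcsin(√a) = 1.077290 rad = 61.7242°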